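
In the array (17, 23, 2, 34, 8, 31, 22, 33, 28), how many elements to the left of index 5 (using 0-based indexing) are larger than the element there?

The element at index 5 is 31.
Elements before it: 17, 23, 2, 34, 8
Those larger than 31: 34

1 such element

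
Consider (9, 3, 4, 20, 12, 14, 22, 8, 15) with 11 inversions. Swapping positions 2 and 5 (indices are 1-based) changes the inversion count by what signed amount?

Positions 2 and 5 hold 3 and 12; after swapping, the array is [9, 12, 4, 20, 3, 14, 22, 8, 15].
Count, for each position, how many later elements it exceeds:
9 → 4, 3, 8 → 3
12 → 4, 3, 8 → 3
4 → 3 → 1
20 → 3, 14, 8, 15 → 4
3 → none → 0
14 → 8 → 1
22 → 8, 15 → 2
8 → none → 0
15 → none → 0
Sum: 3 + 3 + 1 + 4 + 0 + 1 + 2 + 0 + 0 = 14
Change: 14 − 11 = +3

+3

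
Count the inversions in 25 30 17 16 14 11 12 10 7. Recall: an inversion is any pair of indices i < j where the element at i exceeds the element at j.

34 inversions

Element-by-element contributions:
25: 7
30: 7
17: 6
16: 5
14: 4
11: 2
12: 2
10: 1
7: 0
Sum: 7 + 7 + 6 + 5 + 4 + 2 + 2 + 1 + 0 = 34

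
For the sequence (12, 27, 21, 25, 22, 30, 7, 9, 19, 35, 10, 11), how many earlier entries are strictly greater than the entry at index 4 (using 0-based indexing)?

2 such elements

The element at index 4 is 22.
Elements before it: 12, 27, 21, 25
Those larger than 22: 27, 25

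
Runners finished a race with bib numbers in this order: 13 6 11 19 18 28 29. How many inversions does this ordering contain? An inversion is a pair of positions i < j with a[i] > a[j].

3 out-of-order pairs

Count, for each position, how many later elements it exceeds:
13: 2
6: 0
11: 0
19: 1
18: 0
28: 0
29: 0
Sum: 2 + 0 + 0 + 1 + 0 + 0 + 0 = 3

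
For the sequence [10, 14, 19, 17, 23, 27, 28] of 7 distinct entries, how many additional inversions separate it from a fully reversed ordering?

20 inversions short

Maximum inversions for 7 distinct elements is C(7, 2) = 7·6/2 = 21.
Current inversions — for each element, count later smaller elements:
10: 0
14: 0
19: 1
17: 0
23: 0
27: 0
28: 0
Current total: 0 + 0 + 1 + 0 + 0 + 0 + 0 = 1
Shortfall: 21 − 1 = 20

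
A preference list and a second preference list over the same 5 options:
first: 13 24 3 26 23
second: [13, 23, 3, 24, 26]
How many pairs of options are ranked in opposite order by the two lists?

There are 4 pairs.

Assign each item its position (1..5) in the first ordering, then rewrite the second ordering as that position sequence:
positions: 13→1, 24→2, 3→3, 26→4, 23→5
second ordering as positions: [1, 5, 3, 2, 4]
Discordant pairs = inversions in this position sequence.
1: 0
5: 3, 2, 4 → 3
3: 2 → 1
2: 0
4: 0
Total: 0 + 3 + 1 + 0 + 0 = 4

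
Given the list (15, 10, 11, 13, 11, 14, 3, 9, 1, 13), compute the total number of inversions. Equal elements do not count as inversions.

28

Count, for each position, how many later elements it exceeds:
15: 9
10: 3
11: 3
13: 4
11: 3
14: 4
3: 1
9: 1
1: 0
13: 0
Sum: 9 + 3 + 3 + 4 + 3 + 4 + 1 + 1 + 0 + 0 = 28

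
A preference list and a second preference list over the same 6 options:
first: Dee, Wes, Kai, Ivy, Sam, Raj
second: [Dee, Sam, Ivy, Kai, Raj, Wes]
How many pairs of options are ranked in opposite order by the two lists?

Assign each item its position (1..6) in the first ordering, then rewrite the second ordering as that position sequence:
positions: Dee→1, Wes→2, Kai→3, Ivy→4, Sam→5, Raj→6
second ordering as positions: [1, 5, 4, 3, 6, 2]
Discordant pairs = inversions in this position sequence.
1: 0
5: 4, 3, 2 → 3
4: 3, 2 → 2
3: 2 → 1
6: 2 → 1
2: 0
Total: 0 + 3 + 2 + 1 + 1 + 0 = 7

There are 7 pairs.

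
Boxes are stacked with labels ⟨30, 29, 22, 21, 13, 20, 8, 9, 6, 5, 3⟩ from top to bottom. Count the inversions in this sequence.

Sweep left to right; for each value list the smaller values that follow it:
30 → 29, 22, 21, 13, 20, 8, 9, 6, 5, 3 → 10
29 → 22, 21, 13, 20, 8, 9, 6, 5, 3 → 9
22 → 21, 13, 20, 8, 9, 6, 5, 3 → 8
21 → 13, 20, 8, 9, 6, 5, 3 → 7
13 → 8, 9, 6, 5, 3 → 5
20 → 8, 9, 6, 5, 3 → 5
8 → 6, 5, 3 → 3
9 → 6, 5, 3 → 3
6 → 5, 3 → 2
5 → 3 → 1
3 → none → 0
Sum: 10 + 9 + 8 + 7 + 5 + 5 + 3 + 3 + 2 + 1 + 0 = 53

53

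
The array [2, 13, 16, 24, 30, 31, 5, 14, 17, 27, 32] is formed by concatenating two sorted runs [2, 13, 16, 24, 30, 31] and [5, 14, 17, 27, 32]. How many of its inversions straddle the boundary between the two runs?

14 cross-inversions

Take each right-half value and tally the left-half values above it:
r = 5: 13, 16, 24, 30, 31 → 5
r = 14: 16, 24, 30, 31 → 4
r = 17: 24, 30, 31 → 3
r = 27: 30, 31 → 2
r = 32: none → 0
Cross-inversions: 5 + 4 + 3 + 2 + 0 = 14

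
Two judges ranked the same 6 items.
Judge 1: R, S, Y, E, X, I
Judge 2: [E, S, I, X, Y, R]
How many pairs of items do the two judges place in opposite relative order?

Assign each item its position (1..6) in the first ordering, then rewrite the second ordering as that position sequence:
positions: R→1, S→2, Y→3, E→4, X→5, I→6
second ordering as positions: [4, 2, 6, 5, 3, 1]
Discordant pairs = inversions in this position sequence.
4: 2, 3, 1 → 3
2: 1 → 1
6: 5, 3, 1 → 3
5: 3, 1 → 2
3: 1 → 1
1: 0
Total: 3 + 1 + 3 + 2 + 1 + 0 = 10

10 discordant pairs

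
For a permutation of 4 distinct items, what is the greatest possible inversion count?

The maximum occurs when the array is in strictly decreasing order: every one of the C(4, 2) pairs is inverted.
C(4, 2) = 4·3/2 = 6

6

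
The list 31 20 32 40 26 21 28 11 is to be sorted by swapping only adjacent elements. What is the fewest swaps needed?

18

The minimum number of adjacent swaps to sort an array equals its inversion count, since every such swap removes exactly one inversion.
Count inversions — for each element, later elements that are smaller:
31: 20, 26, 21, 28, 11 → 5
20: 11 → 1
32: 26, 21, 28, 11 → 4
40: 26, 21, 28, 11 → 4
26: 21, 11 → 2
21: 11 → 1
28: 11 → 1
11: none → 0
Total inversions: 5 + 1 + 4 + 4 + 2 + 1 + 1 + 0 = 18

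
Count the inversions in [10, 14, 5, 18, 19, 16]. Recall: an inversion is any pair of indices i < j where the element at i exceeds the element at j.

4 inversions

Sweep left to right; for each value list the smaller values that follow it:
10 → 5 → 1
14 → 5 → 1
5 → none → 0
18 → 16 → 1
19 → 16 → 1
16 → none → 0
Sum: 1 + 1 + 0 + 1 + 1 + 0 = 4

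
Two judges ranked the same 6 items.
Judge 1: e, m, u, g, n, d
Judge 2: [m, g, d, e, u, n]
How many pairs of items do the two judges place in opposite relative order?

Assign each item its position (1..6) in the first ordering, then rewrite the second ordering as that position sequence:
positions: e→1, m→2, u→3, g→4, n→5, d→6
second ordering as positions: [2, 4, 6, 1, 3, 5]
Discordant pairs = inversions in this position sequence.
2: 1 → 1
4: 1, 3 → 2
6: 1, 3, 5 → 3
1: 0
3: 0
5: 0
Total: 1 + 2 + 3 + 0 + 0 + 0 = 6

6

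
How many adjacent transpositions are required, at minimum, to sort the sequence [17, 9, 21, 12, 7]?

7 adjacent swaps

Minimum adjacent swaps = number of inversions (each swap of adjacent out-of-order elements removes one inversion and no swap can remove more).
Count inversions — for each element, later elements that are smaller:
17: 9, 12, 7 → 3
9: 7 → 1
21: 12, 7 → 2
12: 7 → 1
7: none → 0
Total inversions: 3 + 1 + 2 + 1 + 0 = 7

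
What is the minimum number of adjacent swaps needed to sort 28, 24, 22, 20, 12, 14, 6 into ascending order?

20

Minimum adjacent swaps = number of inversions (each swap of adjacent out-of-order elements removes one inversion and no swap can remove more).
Count inversions — for each element, later elements that are smaller:
28: 24, 22, 20, 12, 14, 6 → 6
24: 22, 20, 12, 14, 6 → 5
22: 20, 12, 14, 6 → 4
20: 12, 14, 6 → 3
12: 6 → 1
14: 6 → 1
6: none → 0
Total inversions: 6 + 5 + 4 + 3 + 1 + 1 + 0 = 20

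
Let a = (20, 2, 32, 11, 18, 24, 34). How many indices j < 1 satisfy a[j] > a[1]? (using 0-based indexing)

1 such element

The element at index 1 is 2.
Elements before it: 20
Those larger than 2: 20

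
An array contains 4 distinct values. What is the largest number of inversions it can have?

6

A reversed (strictly descending) arrangement makes every pair an inversion, giving C(4, 2) inversions.
C(4, 2) = 4·3/2 = 6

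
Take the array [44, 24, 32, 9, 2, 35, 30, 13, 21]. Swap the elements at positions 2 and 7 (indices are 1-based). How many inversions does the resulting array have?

Positions 2 and 7 hold 24 and 30; after swapping, the array is [44, 30, 32, 9, 2, 35, 24, 13, 21].
Sweep left to right; for each value list the smaller values that follow it:
44: 8
30: 5
32: 5
9: 1
2: 0
35: 3
24: 2
13: 0
21: 0
Sum: 8 + 5 + 5 + 1 + 0 + 3 + 2 + 0 + 0 = 24

24 inversions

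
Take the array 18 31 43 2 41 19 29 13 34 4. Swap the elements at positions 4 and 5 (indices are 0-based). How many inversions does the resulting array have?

25

Positions 4 and 5 hold 41 and 19; after swapping, the array is [18, 31, 43, 2, 19, 41, 29, 13, 34, 4].
Sweep left to right; for each value list the smaller values that follow it:
18 → 2, 13, 4 → 3
31 → 2, 19, 29, 13, 4 → 5
43 → 2, 19, 41, 29, 13, 34, 4 → 7
2 → none → 0
19 → 13, 4 → 2
41 → 29, 13, 34, 4 → 4
29 → 13, 4 → 2
13 → 4 → 1
34 → 4 → 1
4 → none → 0
Sum: 3 + 5 + 7 + 0 + 2 + 4 + 2 + 1 + 1 + 0 = 25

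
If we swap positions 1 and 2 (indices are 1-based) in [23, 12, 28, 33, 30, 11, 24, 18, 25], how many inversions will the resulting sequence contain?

17

Positions 1 and 2 hold 23 and 12; after swapping, the array is [12, 23, 28, 33, 30, 11, 24, 18, 25].
Sweep left to right; for each value list the smaller values that follow it:
12 → 11 → 1
23 → 11, 18 → 2
28 → 11, 24, 18, 25 → 4
33 → 30, 11, 24, 18, 25 → 5
30 → 11, 24, 18, 25 → 4
11 → none → 0
24 → 18 → 1
18 → none → 0
25 → none → 0
Sum: 1 + 2 + 4 + 5 + 4 + 0 + 1 + 0 + 0 = 17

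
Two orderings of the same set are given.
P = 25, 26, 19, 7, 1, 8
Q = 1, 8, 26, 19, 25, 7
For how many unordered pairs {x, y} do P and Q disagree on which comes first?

Assign each item its position (1..6) in the first ordering, then rewrite the second ordering as that position sequence:
positions: 25→1, 26→2, 19→3, 7→4, 1→5, 8→6
second ordering as positions: [5, 6, 2, 3, 1, 4]
Discordant pairs = inversions in this position sequence.
5: 2, 3, 1, 4 → 4
6: 2, 3, 1, 4 → 4
2: 1 → 1
3: 1 → 1
1: 0
4: 0
Total: 4 + 4 + 1 + 1 + 0 + 0 = 10

10 disagreeing pairs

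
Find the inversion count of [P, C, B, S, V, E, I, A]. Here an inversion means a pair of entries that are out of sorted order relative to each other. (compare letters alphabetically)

16

Element-by-element contributions:
P: 5
C: 2
B: 1
S: 3
V: 3
E: 1
I: 1
A: 0
Sum: 5 + 2 + 1 + 3 + 3 + 1 + 1 + 0 = 16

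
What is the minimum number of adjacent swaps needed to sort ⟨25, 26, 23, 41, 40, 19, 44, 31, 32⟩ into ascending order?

14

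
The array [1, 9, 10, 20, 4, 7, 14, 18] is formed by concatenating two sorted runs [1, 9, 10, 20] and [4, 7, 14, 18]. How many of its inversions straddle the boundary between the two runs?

8 split inversions

For each element r of the right run, count left-run elements greater than r:
r = 4: 9, 10, 20 → 3
r = 7: 9, 10, 20 → 3
r = 14: 20 → 1
r = 18: 20 → 1
Cross-inversions: 3 + 3 + 1 + 1 = 8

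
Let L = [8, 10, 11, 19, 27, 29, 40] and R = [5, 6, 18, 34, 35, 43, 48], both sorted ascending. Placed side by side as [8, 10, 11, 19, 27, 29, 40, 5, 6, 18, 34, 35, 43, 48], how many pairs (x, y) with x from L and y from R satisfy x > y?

Take each right-half value and tally the left-half values above it:
r = 5: 8, 10, 11, 19, 27, 29, 40 → 7
r = 6: 8, 10, 11, 19, 27, 29, 40 → 7
r = 18: 19, 27, 29, 40 → 4
r = 34: 40 → 1
r = 35: 40 → 1
r = 43: none → 0
r = 48: none → 0
Cross-inversions: 7 + 7 + 4 + 1 + 1 + 0 + 0 = 20

20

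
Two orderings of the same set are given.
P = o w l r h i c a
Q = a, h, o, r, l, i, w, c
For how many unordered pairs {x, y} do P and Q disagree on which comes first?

Assign each item its position (1..8) in the first ordering, then rewrite the second ordering as that position sequence:
positions: o→1, w→2, l→3, r→4, h→5, i→6, c→7, a→8
second ordering as positions: [8, 5, 1, 4, 3, 6, 2, 7]
Discordant pairs = inversions in this position sequence.
8: 5, 1, 4, 3, 6, 2, 7 → 7
5: 1, 4, 3, 2 → 4
1: 0
4: 3, 2 → 2
3: 2 → 1
6: 2 → 1
2: 0
7: 0
Total: 7 + 4 + 0 + 2 + 1 + 1 + 0 + 0 = 15

15 disagreeing pairs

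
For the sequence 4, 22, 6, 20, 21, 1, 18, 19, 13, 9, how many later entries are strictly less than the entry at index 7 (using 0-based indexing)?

2

The element at index 7 is 19.
Elements after it: 13, 9
Those smaller than 19: 13, 9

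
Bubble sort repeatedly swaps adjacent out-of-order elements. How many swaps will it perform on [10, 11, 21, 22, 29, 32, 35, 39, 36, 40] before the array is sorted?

1 adjacent swap

Each adjacent swap fixes exactly one inversion, so the minimum swap count equals the number of inversions.
Count inversions — for each element, later elements that are smaller:
10: none → 0
11: none → 0
21: none → 0
22: none → 0
29: none → 0
32: none → 0
35: none → 0
39: 36 → 1
36: none → 0
40: none → 0
Total inversions: 0 + 0 + 0 + 0 + 0 + 0 + 0 + 1 + 0 + 0 = 1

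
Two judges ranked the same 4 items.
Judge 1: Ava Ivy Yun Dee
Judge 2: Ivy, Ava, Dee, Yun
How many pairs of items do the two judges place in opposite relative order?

2 discordant pairs

Assign each item its position (1..4) in the first ordering, then rewrite the second ordering as that position sequence:
positions: Ava→1, Ivy→2, Yun→3, Dee→4
second ordering as positions: [2, 1, 4, 3]
Discordant pairs = inversions in this position sequence.
2: 1 → 1
1: 0
4: 3 → 1
3: 0
Total: 1 + 0 + 1 + 0 = 2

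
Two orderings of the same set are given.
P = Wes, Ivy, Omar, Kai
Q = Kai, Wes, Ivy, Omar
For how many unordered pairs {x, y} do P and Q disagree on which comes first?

3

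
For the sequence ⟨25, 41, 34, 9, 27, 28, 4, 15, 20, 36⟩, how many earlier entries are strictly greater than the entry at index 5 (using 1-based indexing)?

2 such elements

The element at index 5 is 27.
Elements before it: 25, 41, 34, 9
Those larger than 27: 41, 34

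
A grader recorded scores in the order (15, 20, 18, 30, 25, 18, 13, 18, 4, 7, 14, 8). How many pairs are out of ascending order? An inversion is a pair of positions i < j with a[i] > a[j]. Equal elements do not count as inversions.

46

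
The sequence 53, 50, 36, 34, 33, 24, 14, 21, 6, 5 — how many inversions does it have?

For each element, count later entries that are smaller:
53 → 50, 36, 34, 33, 24, 14, 21, 6, 5 → 9
50 → 36, 34, 33, 24, 14, 21, 6, 5 → 8
36 → 34, 33, 24, 14, 21, 6, 5 → 7
34 → 33, 24, 14, 21, 6, 5 → 6
33 → 24, 14, 21, 6, 5 → 5
24 → 14, 21, 6, 5 → 4
14 → 6, 5 → 2
21 → 6, 5 → 2
6 → 5 → 1
5 → none → 0
Sum: 9 + 8 + 7 + 6 + 5 + 4 + 2 + 2 + 1 + 0 = 44

Inversions: 44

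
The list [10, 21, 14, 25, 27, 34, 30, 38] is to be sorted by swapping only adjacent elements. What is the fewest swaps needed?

2 swaps

Each adjacent swap fixes exactly one inversion, so the minimum swap count equals the number of inversions.
Count inversions — for each element, later elements that are smaller:
10: none → 0
21: 14 → 1
14: none → 0
25: none → 0
27: none → 0
34: 30 → 1
30: none → 0
38: none → 0
Total inversions: 0 + 1 + 0 + 0 + 0 + 1 + 0 + 0 = 2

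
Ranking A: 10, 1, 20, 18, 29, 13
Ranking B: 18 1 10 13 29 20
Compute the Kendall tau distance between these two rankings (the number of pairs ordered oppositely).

7

Assign each item its position (1..6) in the first ordering, then rewrite the second ordering as that position sequence:
positions: 10→1, 1→2, 20→3, 18→4, 29→5, 13→6
second ordering as positions: [4, 2, 1, 6, 5, 3]
Discordant pairs = inversions in this position sequence.
4: 2, 1, 3 → 3
2: 1 → 1
1: 0
6: 5, 3 → 2
5: 3 → 1
3: 0
Total: 3 + 1 + 0 + 2 + 1 + 0 = 7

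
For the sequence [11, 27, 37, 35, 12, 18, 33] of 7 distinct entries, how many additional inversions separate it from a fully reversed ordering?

12 inversions short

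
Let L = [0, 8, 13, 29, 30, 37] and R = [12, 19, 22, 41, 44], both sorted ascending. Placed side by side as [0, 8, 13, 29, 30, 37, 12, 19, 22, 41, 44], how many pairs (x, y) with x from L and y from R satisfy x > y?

10

For each element r of the right run, count left-run elements greater than r:
r = 12: 13, 29, 30, 37 → 4
r = 19: 29, 30, 37 → 3
r = 22: 29, 30, 37 → 3
r = 41: none → 0
r = 44: none → 0
Cross-inversions: 4 + 3 + 3 + 0 + 0 = 10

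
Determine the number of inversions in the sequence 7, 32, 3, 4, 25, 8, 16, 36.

9 inversions

For each element, count later entries that are smaller:
7: 2
32: 5
3: 0
4: 0
25: 2
8: 0
16: 0
36: 0
Sum: 2 + 5 + 0 + 0 + 2 + 0 + 0 + 0 = 9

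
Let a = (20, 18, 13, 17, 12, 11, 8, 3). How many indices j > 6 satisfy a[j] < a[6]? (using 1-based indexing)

2

The element at index 6 is 11.
Elements after it: 8, 3
Those smaller than 11: 8, 3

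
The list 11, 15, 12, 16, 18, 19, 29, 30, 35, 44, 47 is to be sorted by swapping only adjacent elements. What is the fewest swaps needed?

1 swap

Each adjacent swap fixes exactly one inversion, so the minimum swap count equals the number of inversions.
Count inversions — for each element, later elements that are smaller:
11: none → 0
15: 12 → 1
12: none → 0
16: none → 0
18: none → 0
19: none → 0
29: none → 0
30: none → 0
35: none → 0
44: none → 0
47: none → 0
Total inversions: 0 + 1 + 0 + 0 + 0 + 0 + 0 + 0 + 0 + 0 + 0 = 1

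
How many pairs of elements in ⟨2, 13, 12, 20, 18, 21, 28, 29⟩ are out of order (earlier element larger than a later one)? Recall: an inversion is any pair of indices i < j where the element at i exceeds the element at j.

Element-by-element contributions:
2: 0
13: 1
12: 0
20: 1
18: 0
21: 0
28: 0
29: 0
Sum: 0 + 1 + 0 + 1 + 0 + 0 + 0 + 0 = 2

There are 2 inversions.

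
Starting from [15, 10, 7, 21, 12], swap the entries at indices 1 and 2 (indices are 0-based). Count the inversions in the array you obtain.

Positions 1 and 2 hold 10 and 7; after swapping, the array is [15, 7, 10, 21, 12].
Element-by-element contributions:
15 → 7, 10, 12 → 3
7 → none → 0
10 → none → 0
21 → 12 → 1
12 → none → 0
Sum: 3 + 0 + 0 + 1 + 0 = 4

4 inversions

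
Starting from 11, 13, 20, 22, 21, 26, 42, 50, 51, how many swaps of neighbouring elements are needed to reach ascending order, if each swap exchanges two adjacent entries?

Each adjacent swap fixes exactly one inversion, so the minimum swap count equals the number of inversions.
Count inversions — for each element, later elements that are smaller:
11: none → 0
13: none → 0
20: none → 0
22: 21 → 1
21: none → 0
26: none → 0
42: none → 0
50: none → 0
51: none → 0
Total inversions: 0 + 0 + 0 + 1 + 0 + 0 + 0 + 0 + 0 = 1

1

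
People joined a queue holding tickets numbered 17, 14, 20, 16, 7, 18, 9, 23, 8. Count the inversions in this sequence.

Count, for each position, how many later elements it exceeds:
17: 5
14: 3
20: 5
16: 3
7: 0
18: 2
9: 1
23: 1
8: 0
Sum: 5 + 3 + 5 + 3 + 0 + 2 + 1 + 1 + 0 = 20

20 inversions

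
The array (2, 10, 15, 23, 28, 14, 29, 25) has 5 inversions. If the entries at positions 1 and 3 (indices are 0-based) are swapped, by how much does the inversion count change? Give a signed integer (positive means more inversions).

+3

Positions 1 and 3 hold 10 and 23; after swapping, the array is [2, 23, 15, 10, 28, 14, 29, 25].
Element-by-element contributions:
2: 0
23: 3
15: 2
10: 0
28: 2
14: 0
29: 1
25: 0
Sum: 0 + 3 + 2 + 0 + 2 + 0 + 1 + 0 = 8
Change: 8 − 5 = +3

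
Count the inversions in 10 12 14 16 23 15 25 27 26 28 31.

Count, for each position, how many later elements it exceeds:
10 → none → 0
12 → none → 0
14 → none → 0
16 → 15 → 1
23 → 15 → 1
15 → none → 0
25 → none → 0
27 → 26 → 1
26 → none → 0
28 → none → 0
31 → none → 0
Sum: 0 + 0 + 0 + 1 + 1 + 0 + 0 + 1 + 0 + 0 + 0 = 3

3 out-of-order pairs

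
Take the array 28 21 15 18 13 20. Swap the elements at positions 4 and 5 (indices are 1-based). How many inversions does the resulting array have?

Positions 4 and 5 hold 18 and 13; after swapping, the array is [28, 21, 15, 13, 18, 20].
Count, for each position, how many later elements it exceeds:
28 → 21, 15, 13, 18, 20 → 5
21 → 15, 13, 18, 20 → 4
15 → 13 → 1
13 → none → 0
18 → none → 0
20 → none → 0
Sum: 5 + 4 + 1 + 0 + 0 + 0 = 10

10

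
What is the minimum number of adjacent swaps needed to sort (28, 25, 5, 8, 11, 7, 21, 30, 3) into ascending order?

Minimum adjacent swaps = number of inversions (each swap of adjacent out-of-order elements removes one inversion and no swap can remove more).
Count inversions — for each element, later elements that are smaller:
28: 25, 5, 8, 11, 7, 21, 3 → 7
25: 5, 8, 11, 7, 21, 3 → 6
5: 3 → 1
8: 7, 3 → 2
11: 7, 3 → 2
7: 3 → 1
21: 3 → 1
30: 3 → 1
3: none → 0
Total inversions: 7 + 6 + 1 + 2 + 2 + 1 + 1 + 1 + 0 = 21

21 swaps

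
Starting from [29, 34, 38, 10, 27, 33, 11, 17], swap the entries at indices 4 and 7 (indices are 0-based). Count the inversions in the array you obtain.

17 inversions

Positions 4 and 7 hold 27 and 17; after swapping, the array is [29, 34, 38, 10, 17, 33, 11, 27].
Sweep left to right; for each value list the smaller values that follow it:
29 → 10, 17, 11, 27 → 4
34 → 10, 17, 33, 11, 27 → 5
38 → 10, 17, 33, 11, 27 → 5
10 → none → 0
17 → 11 → 1
33 → 11, 27 → 2
11 → none → 0
27 → none → 0
Sum: 4 + 5 + 5 + 0 + 1 + 2 + 0 + 0 = 17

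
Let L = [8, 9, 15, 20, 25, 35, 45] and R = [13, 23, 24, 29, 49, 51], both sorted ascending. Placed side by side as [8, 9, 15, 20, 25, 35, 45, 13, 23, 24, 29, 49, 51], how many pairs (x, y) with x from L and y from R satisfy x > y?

13 cross-inversions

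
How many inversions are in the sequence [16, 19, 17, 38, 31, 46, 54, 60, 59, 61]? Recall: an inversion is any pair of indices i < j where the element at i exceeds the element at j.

3 inversions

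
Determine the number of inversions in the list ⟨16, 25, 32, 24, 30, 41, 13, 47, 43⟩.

Sweep left to right; for each value list the smaller values that follow it:
16 → 13 → 1
25 → 24, 13 → 2
32 → 24, 30, 13 → 3
24 → 13 → 1
30 → 13 → 1
41 → 13 → 1
13 → none → 0
47 → 43 → 1
43 → none → 0
Sum: 1 + 2 + 3 + 1 + 1 + 1 + 0 + 1 + 0 = 10

10 inversions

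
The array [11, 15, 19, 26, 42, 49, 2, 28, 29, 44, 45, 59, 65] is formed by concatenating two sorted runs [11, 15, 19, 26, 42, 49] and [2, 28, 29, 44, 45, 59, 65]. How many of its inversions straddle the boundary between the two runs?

For each element r of the right run, count left-run elements greater than r:
r = 2: 11, 15, 19, 26, 42, 49 → 6
r = 28: 42, 49 → 2
r = 29: 42, 49 → 2
r = 44: 49 → 1
r = 45: 49 → 1
r = 59: none → 0
r = 65: none → 0
Cross-inversions: 6 + 2 + 2 + 1 + 1 + 0 + 0 = 12

Cross-inversions: 12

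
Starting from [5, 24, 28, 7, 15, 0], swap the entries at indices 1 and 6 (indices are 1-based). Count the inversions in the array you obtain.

Positions 1 and 6 hold 5 and 0; after swapping, the array is [0, 24, 28, 7, 15, 5].
For each element, count later entries that are smaller:
0 → none → 0
24 → 7, 15, 5 → 3
28 → 7, 15, 5 → 3
7 → 5 → 1
15 → 5 → 1
5 → none → 0
Sum: 0 + 3 + 3 + 1 + 1 + 0 = 8

Inversions: 8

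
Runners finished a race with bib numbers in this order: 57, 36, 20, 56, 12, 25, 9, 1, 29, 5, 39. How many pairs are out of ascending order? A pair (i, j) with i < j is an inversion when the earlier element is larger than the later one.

Count, for each position, how many later elements it exceeds:
57: 10
36: 7
20: 4
56: 7
12: 3
25: 3
9: 2
1: 0
29: 1
5: 0
39: 0
Sum: 10 + 7 + 4 + 7 + 3 + 3 + 2 + 0 + 1 + 0 + 0 = 37

37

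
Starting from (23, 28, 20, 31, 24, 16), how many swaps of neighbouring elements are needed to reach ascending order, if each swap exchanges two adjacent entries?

The minimum number of adjacent swaps to sort an array equals its inversion count, since every such swap removes exactly one inversion.
Count inversions — for each element, later elements that are smaller:
23: 20, 16 → 2
28: 20, 24, 16 → 3
20: 16 → 1
31: 24, 16 → 2
24: 16 → 1
16: none → 0
Total inversions: 2 + 3 + 1 + 2 + 1 + 0 = 9

9 adjacent swaps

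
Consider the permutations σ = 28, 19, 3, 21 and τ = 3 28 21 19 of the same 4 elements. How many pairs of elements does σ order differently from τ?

There are 3 discordant pairs.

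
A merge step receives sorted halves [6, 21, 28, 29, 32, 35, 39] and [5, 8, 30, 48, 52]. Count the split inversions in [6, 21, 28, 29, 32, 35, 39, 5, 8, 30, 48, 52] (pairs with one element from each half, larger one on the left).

Count, for every r in R, how many entries of L exceed r:
r = 5: 6, 21, 28, 29, 32, 35, 39 → 7
r = 8: 21, 28, 29, 32, 35, 39 → 6
r = 30: 32, 35, 39 → 3
r = 48: none → 0
r = 52: none → 0
Cross-inversions: 7 + 6 + 3 + 0 + 0 = 16

16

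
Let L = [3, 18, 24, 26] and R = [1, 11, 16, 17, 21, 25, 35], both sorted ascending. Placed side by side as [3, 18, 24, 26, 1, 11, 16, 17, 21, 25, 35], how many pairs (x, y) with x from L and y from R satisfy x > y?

Take each right-half value and tally the left-half values above it:
r = 1: 3, 18, 24, 26 → 4
r = 11: 18, 24, 26 → 3
r = 16: 18, 24, 26 → 3
r = 17: 18, 24, 26 → 3
r = 21: 24, 26 → 2
r = 25: 26 → 1
r = 35: none → 0
Cross-inversions: 4 + 3 + 3 + 3 + 2 + 1 + 0 = 16

There are 16 split inversions.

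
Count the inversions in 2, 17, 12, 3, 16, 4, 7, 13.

12 out-of-order pairs

Count, for each position, how many later elements it exceeds:
2 → none → 0
17 → 12, 3, 16, 4, 7, 13 → 6
12 → 3, 4, 7 → 3
3 → none → 0
16 → 4, 7, 13 → 3
4 → none → 0
7 → none → 0
13 → none → 0
Sum: 0 + 6 + 3 + 0 + 3 + 0 + 0 + 0 = 12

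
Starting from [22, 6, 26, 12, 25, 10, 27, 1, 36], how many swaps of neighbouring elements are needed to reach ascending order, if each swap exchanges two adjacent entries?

Each adjacent swap fixes exactly one inversion, so the minimum swap count equals the number of inversions.
Count inversions — for each element, later elements that are smaller:
22: 6, 12, 10, 1 → 4
6: 1 → 1
26: 12, 25, 10, 1 → 4
12: 10, 1 → 2
25: 10, 1 → 2
10: 1 → 1
27: 1 → 1
1: none → 0
36: none → 0
Total inversions: 4 + 1 + 4 + 2 + 2 + 1 + 1 + 0 + 0 = 15

15 swaps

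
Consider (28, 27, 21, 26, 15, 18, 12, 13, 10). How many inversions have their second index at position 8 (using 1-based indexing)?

6

The element at index 8 is 13.
Elements before it: 28, 27, 21, 26, 15, 18, 12
Those larger than 13: 28, 27, 21, 26, 15, 18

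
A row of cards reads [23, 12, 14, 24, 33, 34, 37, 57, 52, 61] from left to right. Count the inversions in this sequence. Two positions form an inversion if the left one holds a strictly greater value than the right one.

3 inversions

Count, for each position, how many later elements it exceeds:
23: 2
12: 0
14: 0
24: 0
33: 0
34: 0
37: 0
57: 1
52: 0
61: 0
Sum: 2 + 0 + 0 + 0 + 0 + 0 + 0 + 1 + 0 + 0 = 3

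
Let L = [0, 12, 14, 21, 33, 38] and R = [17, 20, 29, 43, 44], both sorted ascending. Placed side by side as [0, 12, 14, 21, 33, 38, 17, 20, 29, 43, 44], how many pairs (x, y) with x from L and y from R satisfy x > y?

8

Take each right-half value and tally the left-half values above it:
r = 17: 21, 33, 38 → 3
r = 20: 21, 33, 38 → 3
r = 29: 33, 38 → 2
r = 43: none → 0
r = 44: none → 0
Cross-inversions: 3 + 3 + 2 + 0 + 0 = 8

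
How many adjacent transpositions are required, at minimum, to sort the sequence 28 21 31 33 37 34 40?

Each adjacent swap fixes exactly one inversion, so the minimum swap count equals the number of inversions.
Count inversions — for each element, later elements that are smaller:
28: 21 → 1
21: none → 0
31: none → 0
33: none → 0
37: 34 → 1
34: none → 0
40: none → 0
Total inversions: 1 + 0 + 0 + 0 + 1 + 0 + 0 = 2

2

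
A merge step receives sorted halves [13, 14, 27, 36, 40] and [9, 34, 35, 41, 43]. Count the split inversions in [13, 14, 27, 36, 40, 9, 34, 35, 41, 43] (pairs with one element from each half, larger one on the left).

9 cross-inversions

Count, for every r in R, how many entries of L exceed r:
r = 9: 13, 14, 27, 36, 40 → 5
r = 34: 36, 40 → 2
r = 35: 36, 40 → 2
r = 41: none → 0
r = 43: none → 0
Cross-inversions: 5 + 2 + 2 + 0 + 0 = 9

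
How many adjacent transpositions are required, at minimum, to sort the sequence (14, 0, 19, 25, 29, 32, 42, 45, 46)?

1

The minimum number of adjacent swaps to sort an array equals its inversion count, since every such swap removes exactly one inversion.
Count inversions — for each element, later elements that are smaller:
14: 0 → 1
0: none → 0
19: none → 0
25: none → 0
29: none → 0
32: none → 0
42: none → 0
45: none → 0
46: none → 0
Total inversions: 1 + 0 + 0 + 0 + 0 + 0 + 0 + 0 + 0 = 1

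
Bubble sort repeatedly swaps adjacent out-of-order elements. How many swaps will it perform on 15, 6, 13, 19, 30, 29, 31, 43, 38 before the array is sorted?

4

Minimum adjacent swaps = number of inversions (each swap of adjacent out-of-order elements removes one inversion and no swap can remove more).
Count inversions — for each element, later elements that are smaller:
15: 6, 13 → 2
6: none → 0
13: none → 0
19: none → 0
30: 29 → 1
29: none → 0
31: none → 0
43: 38 → 1
38: none → 0
Total inversions: 2 + 0 + 0 + 0 + 1 + 0 + 0 + 1 + 0 = 4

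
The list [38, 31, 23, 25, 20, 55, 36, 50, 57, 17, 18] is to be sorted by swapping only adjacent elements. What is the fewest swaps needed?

There are 30 adjacent swaps.

Minimum adjacent swaps = number of inversions (each swap of adjacent out-of-order elements removes one inversion and no swap can remove more).
Count inversions — for each element, later elements that are smaller:
38: 31, 23, 25, 20, 36, 17, 18 → 7
31: 23, 25, 20, 17, 18 → 5
23: 20, 17, 18 → 3
25: 20, 17, 18 → 3
20: 17, 18 → 2
55: 36, 50, 17, 18 → 4
36: 17, 18 → 2
50: 17, 18 → 2
57: 17, 18 → 2
17: none → 0
18: none → 0
Total inversions: 7 + 5 + 3 + 3 + 2 + 4 + 2 + 2 + 2 + 0 + 0 = 30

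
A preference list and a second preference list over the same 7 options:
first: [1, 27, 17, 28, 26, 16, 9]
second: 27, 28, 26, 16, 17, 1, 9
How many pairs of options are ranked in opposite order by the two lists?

Assign each item its position (1..7) in the first ordering, then rewrite the second ordering as that position sequence:
positions: 1→1, 27→2, 17→3, 28→4, 26→5, 16→6, 9→7
second ordering as positions: [2, 4, 5, 6, 3, 1, 7]
Discordant pairs = inversions in this position sequence.
2: 1 → 1
4: 3, 1 → 2
5: 3, 1 → 2
6: 3, 1 → 2
3: 1 → 1
1: 0
7: 0
Total: 1 + 2 + 2 + 2 + 1 + 0 + 0 = 8

Pairs: 8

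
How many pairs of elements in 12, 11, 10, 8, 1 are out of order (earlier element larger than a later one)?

10 inversions

Sweep left to right; for each value list the smaller values that follow it:
12: 4
11: 3
10: 2
8: 1
1: 0
Sum: 4 + 3 + 2 + 1 + 0 = 10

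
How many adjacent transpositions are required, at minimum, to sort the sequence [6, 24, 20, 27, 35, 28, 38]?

2

The minimum number of adjacent swaps to sort an array equals its inversion count, since every such swap removes exactly one inversion.
Count inversions — for each element, later elements that are smaller:
6: none → 0
24: 20 → 1
20: none → 0
27: none → 0
35: 28 → 1
28: none → 0
38: none → 0
Total inversions: 0 + 1 + 0 + 0 + 1 + 0 + 0 = 2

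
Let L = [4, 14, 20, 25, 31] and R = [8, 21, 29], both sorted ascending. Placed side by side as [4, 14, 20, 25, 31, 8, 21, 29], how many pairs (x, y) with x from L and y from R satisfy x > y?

7 cross-inversions

Count, for every r in R, how many entries of L exceed r:
r = 8: 14, 20, 25, 31 → 4
r = 21: 25, 31 → 2
r = 29: 31 → 1
Cross-inversions: 4 + 2 + 1 = 7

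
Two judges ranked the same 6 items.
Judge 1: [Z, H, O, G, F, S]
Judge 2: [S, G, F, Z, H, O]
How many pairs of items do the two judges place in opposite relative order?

Assign each item its position (1..6) in the first ordering, then rewrite the second ordering as that position sequence:
positions: Z→1, H→2, O→3, G→4, F→5, S→6
second ordering as positions: [6, 4, 5, 1, 2, 3]
Discordant pairs = inversions in this position sequence.
6: 4, 5, 1, 2, 3 → 5
4: 1, 2, 3 → 3
5: 1, 2, 3 → 3
1: 0
2: 0
3: 0
Total: 5 + 3 + 3 + 0 + 0 + 0 = 11

Discordant pairs: 11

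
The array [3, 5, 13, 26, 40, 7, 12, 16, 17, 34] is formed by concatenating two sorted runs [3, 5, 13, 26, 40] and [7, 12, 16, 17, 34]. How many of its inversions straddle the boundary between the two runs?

11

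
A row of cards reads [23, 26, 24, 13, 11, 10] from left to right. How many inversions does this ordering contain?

13 out-of-order pairs

Element-by-element contributions:
23 → 13, 11, 10 → 3
26 → 24, 13, 11, 10 → 4
24 → 13, 11, 10 → 3
13 → 11, 10 → 2
11 → 10 → 1
10 → none → 0
Sum: 3 + 4 + 3 + 2 + 1 + 0 = 13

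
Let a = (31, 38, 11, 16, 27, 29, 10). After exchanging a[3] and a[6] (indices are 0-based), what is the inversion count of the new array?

Positions 3 and 6 hold 16 and 10; after swapping, the array is [31, 38, 11, 10, 27, 29, 16].
Element-by-element contributions:
31 → 11, 10, 27, 29, 16 → 5
38 → 11, 10, 27, 29, 16 → 5
11 → 10 → 1
10 → none → 0
27 → 16 → 1
29 → 16 → 1
16 → none → 0
Sum: 5 + 5 + 1 + 0 + 1 + 1 + 0 = 13

13 inversions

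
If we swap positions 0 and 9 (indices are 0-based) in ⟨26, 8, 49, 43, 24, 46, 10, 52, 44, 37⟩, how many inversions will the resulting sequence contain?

20

Positions 0 and 9 hold 26 and 37; after swapping, the array is [37, 8, 49, 43, 24, 46, 10, 52, 44, 26].
For each element, count later entries that are smaller:
37 → 8, 24, 10, 26 → 4
8 → none → 0
49 → 43, 24, 46, 10, 44, 26 → 6
43 → 24, 10, 26 → 3
24 → 10 → 1
46 → 10, 44, 26 → 3
10 → none → 0
52 → 44, 26 → 2
44 → 26 → 1
26 → none → 0
Sum: 4 + 0 + 6 + 3 + 1 + 3 + 0 + 2 + 1 + 0 = 20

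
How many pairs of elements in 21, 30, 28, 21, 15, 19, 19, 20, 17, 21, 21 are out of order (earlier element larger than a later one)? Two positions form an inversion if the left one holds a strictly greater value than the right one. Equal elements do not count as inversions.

Out-of-order pairs: 30

Count, for each position, how many later elements it exceeds:
21: 5
30: 9
28: 8
21: 5
15: 0
19: 1
19: 1
20: 1
17: 0
21: 0
21: 0
Sum: 5 + 9 + 8 + 5 + 0 + 1 + 1 + 1 + 0 + 0 + 0 = 30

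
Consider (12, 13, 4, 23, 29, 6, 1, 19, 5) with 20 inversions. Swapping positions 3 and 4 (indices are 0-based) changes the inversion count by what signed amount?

Positions 3 and 4 hold 23 and 29; after swapping, the array is [12, 13, 4, 29, 23, 6, 1, 19, 5].
For each element, count later entries that are smaller:
12 → 4, 6, 1, 5 → 4
13 → 4, 6, 1, 5 → 4
4 → 1 → 1
29 → 23, 6, 1, 19, 5 → 5
23 → 6, 1, 19, 5 → 4
6 → 1, 5 → 2
1 → none → 0
19 → 5 → 1
5 → none → 0
Sum: 4 + 4 + 1 + 5 + 4 + 2 + 0 + 1 + 0 = 21
Change: 21 − 20 = +1

+1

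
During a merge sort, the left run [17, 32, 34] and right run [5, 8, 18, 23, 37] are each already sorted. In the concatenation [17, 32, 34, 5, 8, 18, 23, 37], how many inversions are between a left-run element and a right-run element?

Count, for every r in R, how many entries of L exceed r:
r = 5: 17, 32, 34 → 3
r = 8: 17, 32, 34 → 3
r = 18: 32, 34 → 2
r = 23: 32, 34 → 2
r = 37: none → 0
Cross-inversions: 3 + 3 + 2 + 2 + 0 = 10

There are 10 cross-inversions.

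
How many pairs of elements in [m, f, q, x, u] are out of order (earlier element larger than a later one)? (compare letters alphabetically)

Inversion pairs (indices are 0-based):
(0,1): m > f
(3,4): x > u
That's 2 pairs.

Inversions: 2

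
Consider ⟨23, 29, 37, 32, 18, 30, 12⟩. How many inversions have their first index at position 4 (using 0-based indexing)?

The element at index 4 is 18.
Elements after it: 30, 12
Those smaller than 18: 12

1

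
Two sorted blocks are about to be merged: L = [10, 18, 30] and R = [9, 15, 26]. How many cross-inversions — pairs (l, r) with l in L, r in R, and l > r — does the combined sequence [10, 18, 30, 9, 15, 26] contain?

6 split inversions

For each element r of the right run, count left-run elements greater than r:
r = 9: 10, 18, 30 → 3
r = 15: 18, 30 → 2
r = 26: 30 → 1
Cross-inversions: 3 + 2 + 1 = 6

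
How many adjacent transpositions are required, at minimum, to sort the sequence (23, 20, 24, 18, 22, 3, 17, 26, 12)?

23 swaps

The minimum number of adjacent swaps to sort an array equals its inversion count, since every such swap removes exactly one inversion.
Count inversions — for each element, later elements that are smaller:
23: 20, 18, 22, 3, 17, 12 → 6
20: 18, 3, 17, 12 → 4
24: 18, 22, 3, 17, 12 → 5
18: 3, 17, 12 → 3
22: 3, 17, 12 → 3
3: none → 0
17: 12 → 1
26: 12 → 1
12: none → 0
Total inversions: 6 + 4 + 5 + 3 + 3 + 0 + 1 + 1 + 0 = 23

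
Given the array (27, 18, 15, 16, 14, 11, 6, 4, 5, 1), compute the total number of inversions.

43

Count, for each position, how many later elements it exceeds:
27 → 18, 15, 16, 14, 11, 6, 4, 5, 1 → 9
18 → 15, 16, 14, 11, 6, 4, 5, 1 → 8
15 → 14, 11, 6, 4, 5, 1 → 6
16 → 14, 11, 6, 4, 5, 1 → 6
14 → 11, 6, 4, 5, 1 → 5
11 → 6, 4, 5, 1 → 4
6 → 4, 5, 1 → 3
4 → 1 → 1
5 → 1 → 1
1 → none → 0
Sum: 9 + 8 + 6 + 6 + 5 + 4 + 3 + 1 + 1 + 0 = 43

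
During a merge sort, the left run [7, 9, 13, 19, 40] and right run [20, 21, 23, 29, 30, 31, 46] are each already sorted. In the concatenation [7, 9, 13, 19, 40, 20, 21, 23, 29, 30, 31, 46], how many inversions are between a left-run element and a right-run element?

6

Count, for every r in R, how many entries of L exceed r:
r = 20: 40 → 1
r = 21: 40 → 1
r = 23: 40 → 1
r = 29: 40 → 1
r = 30: 40 → 1
r = 31: 40 → 1
r = 46: none → 0
Cross-inversions: 1 + 1 + 1 + 1 + 1 + 1 + 0 = 6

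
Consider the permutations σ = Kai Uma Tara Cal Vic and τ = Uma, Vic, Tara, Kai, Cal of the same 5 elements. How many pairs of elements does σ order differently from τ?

Assign each item its position (1..5) in the first ordering, then rewrite the second ordering as that position sequence:
positions: Kai→1, Uma→2, Tara→3, Cal→4, Vic→5
second ordering as positions: [2, 5, 3, 1, 4]
Discordant pairs = inversions in this position sequence.
2: 1 → 1
5: 3, 1, 4 → 3
3: 1 → 1
1: 0
4: 0
Total: 1 + 3 + 1 + 0 + 0 = 5

5 discordant pairs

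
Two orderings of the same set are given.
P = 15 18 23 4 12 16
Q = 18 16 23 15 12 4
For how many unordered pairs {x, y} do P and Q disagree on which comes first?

Assign each item its position (1..6) in the first ordering, then rewrite the second ordering as that position sequence:
positions: 15→1, 18→2, 23→3, 4→4, 12→5, 16→6
second ordering as positions: [2, 6, 3, 1, 5, 4]
Discordant pairs = inversions in this position sequence.
2: 1 → 1
6: 3, 1, 5, 4 → 4
3: 1 → 1
1: 0
5: 4 → 1
4: 0
Total: 1 + 4 + 1 + 0 + 1 + 0 = 7

7 disagreeing pairs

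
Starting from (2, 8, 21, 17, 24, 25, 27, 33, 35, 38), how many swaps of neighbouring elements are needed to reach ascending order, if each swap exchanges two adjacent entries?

Each adjacent swap fixes exactly one inversion, so the minimum swap count equals the number of inversions.
Count inversions — for each element, later elements that are smaller:
2: none → 0
8: none → 0
21: 17 → 1
17: none → 0
24: none → 0
25: none → 0
27: none → 0
33: none → 0
35: none → 0
38: none → 0
Total inversions: 0 + 0 + 1 + 0 + 0 + 0 + 0 + 0 + 0 + 0 = 1

1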